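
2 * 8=16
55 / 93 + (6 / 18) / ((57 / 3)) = 1076 / 1767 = 0.61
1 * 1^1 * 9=9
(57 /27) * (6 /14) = 19 /21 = 0.90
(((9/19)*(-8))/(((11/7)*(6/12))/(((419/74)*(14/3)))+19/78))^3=-2665.00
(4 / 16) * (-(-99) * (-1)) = -99 / 4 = -24.75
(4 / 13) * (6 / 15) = 8 / 65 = 0.12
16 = 16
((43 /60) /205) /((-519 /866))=-18619 /3191850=-0.01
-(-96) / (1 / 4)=384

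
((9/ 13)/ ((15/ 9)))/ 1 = 27/ 65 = 0.42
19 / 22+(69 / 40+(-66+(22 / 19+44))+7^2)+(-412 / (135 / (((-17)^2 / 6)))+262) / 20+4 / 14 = 871764211 / 23700600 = 36.78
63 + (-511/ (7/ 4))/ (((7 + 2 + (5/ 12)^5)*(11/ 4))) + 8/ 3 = 3987835043/ 74006229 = 53.89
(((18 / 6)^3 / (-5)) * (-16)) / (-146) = -0.59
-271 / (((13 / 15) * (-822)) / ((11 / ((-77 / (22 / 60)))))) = -2981 / 149604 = -0.02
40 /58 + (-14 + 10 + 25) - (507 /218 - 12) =198283 /6322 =31.36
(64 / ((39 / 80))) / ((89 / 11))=56320 / 3471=16.23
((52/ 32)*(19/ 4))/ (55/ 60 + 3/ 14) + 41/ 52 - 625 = -321041/ 520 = -617.39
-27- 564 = -591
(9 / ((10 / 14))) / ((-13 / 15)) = -14.54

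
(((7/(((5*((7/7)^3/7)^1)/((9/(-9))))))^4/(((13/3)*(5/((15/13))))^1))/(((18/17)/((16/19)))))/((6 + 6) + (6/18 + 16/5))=2352038808/93520375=25.15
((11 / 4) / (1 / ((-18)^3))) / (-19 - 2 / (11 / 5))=58806 / 73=805.56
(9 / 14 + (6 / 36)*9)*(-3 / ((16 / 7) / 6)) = -135 / 8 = -16.88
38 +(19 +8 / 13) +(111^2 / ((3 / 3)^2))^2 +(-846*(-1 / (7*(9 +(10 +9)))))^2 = 18953422202405 / 124852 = 151807117.25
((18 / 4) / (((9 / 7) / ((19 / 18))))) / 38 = 7 / 72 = 0.10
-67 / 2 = -33.50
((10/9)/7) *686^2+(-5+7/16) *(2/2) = 74693.22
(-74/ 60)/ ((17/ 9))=-111/ 170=-0.65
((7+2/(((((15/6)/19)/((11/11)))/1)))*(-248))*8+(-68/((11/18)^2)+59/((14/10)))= -187122373/4235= -44184.74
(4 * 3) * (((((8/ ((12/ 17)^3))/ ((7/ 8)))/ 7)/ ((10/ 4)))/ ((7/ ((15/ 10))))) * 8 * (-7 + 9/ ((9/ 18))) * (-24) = -13835008/ 1715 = -8067.06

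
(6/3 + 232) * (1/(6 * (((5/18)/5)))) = 702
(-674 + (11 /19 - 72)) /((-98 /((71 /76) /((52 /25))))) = 25139325 /7358624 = 3.42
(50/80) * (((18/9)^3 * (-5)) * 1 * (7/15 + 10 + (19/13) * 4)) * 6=-31810/13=-2446.92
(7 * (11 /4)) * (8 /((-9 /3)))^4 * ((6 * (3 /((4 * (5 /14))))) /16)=34496 /45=766.58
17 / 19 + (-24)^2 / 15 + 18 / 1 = 5443 / 95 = 57.29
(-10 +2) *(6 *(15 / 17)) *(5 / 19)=-3600 / 323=-11.15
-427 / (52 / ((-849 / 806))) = 362523 / 41912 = 8.65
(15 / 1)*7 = 105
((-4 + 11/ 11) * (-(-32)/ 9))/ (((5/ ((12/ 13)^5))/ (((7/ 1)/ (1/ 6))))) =-111476736/ 1856465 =-60.05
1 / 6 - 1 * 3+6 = 19 / 6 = 3.17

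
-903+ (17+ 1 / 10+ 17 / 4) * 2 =-8603 / 10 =-860.30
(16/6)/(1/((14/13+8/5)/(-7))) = -464/455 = -1.02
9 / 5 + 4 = 29 / 5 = 5.80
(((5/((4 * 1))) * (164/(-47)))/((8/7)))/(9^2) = -1435/30456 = -0.05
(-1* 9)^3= -729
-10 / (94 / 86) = -430 / 47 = -9.15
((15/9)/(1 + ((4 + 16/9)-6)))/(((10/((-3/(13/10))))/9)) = -405/91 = -4.45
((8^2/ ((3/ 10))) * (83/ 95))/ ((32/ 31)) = 10292/ 57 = 180.56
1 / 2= 0.50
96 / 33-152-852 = -11012 / 11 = -1001.09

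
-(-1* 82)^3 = 551368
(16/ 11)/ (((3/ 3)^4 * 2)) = 0.73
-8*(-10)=80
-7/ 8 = -0.88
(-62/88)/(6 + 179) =-31/8140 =-0.00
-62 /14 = -31 /7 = -4.43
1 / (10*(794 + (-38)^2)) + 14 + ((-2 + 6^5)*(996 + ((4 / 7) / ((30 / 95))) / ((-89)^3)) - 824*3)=854858287238580103 / 110440443540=7740445.98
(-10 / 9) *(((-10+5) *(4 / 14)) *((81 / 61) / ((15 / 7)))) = 60 / 61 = 0.98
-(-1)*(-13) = -13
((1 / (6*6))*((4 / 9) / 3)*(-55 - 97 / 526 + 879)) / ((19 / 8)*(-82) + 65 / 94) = -40732738 / 2331592047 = -0.02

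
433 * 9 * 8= 31176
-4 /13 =-0.31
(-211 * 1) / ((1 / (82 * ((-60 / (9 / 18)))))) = 2076240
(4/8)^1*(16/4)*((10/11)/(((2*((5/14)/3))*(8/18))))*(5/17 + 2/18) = 1302/187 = 6.96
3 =3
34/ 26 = 17/ 13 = 1.31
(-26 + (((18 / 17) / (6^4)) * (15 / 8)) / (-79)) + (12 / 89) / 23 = -13720527995 / 527831232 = -25.99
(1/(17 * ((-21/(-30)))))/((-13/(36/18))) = -20/1547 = -0.01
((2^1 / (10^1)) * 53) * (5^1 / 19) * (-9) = -477 / 19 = -25.11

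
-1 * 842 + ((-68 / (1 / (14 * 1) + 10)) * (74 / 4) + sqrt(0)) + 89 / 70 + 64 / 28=-9508271 / 9870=-963.35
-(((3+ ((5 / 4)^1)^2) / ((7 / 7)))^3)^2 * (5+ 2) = -1059339584023 / 16777216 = -63141.56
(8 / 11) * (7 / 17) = 56 / 187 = 0.30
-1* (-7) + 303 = 310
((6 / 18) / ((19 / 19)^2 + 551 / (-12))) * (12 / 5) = -48 / 2695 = -0.02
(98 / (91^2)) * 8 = 16 / 169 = 0.09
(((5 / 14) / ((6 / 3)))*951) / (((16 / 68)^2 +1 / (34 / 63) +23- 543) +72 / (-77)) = -1007743 / 3079974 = -0.33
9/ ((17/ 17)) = 9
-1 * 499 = -499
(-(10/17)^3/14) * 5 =-2500/34391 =-0.07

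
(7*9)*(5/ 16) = 315/ 16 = 19.69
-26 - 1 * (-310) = 284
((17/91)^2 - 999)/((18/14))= -8272430/10647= -776.97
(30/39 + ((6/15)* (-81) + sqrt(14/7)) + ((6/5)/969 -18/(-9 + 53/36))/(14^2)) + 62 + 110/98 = sqrt(2) + 2509442967/79655030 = 32.92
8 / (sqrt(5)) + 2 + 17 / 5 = 8*sqrt(5) / 5 + 27 / 5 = 8.98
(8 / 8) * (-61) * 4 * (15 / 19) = -3660 / 19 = -192.63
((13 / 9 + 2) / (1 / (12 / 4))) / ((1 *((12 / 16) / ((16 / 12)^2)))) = 1984 / 81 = 24.49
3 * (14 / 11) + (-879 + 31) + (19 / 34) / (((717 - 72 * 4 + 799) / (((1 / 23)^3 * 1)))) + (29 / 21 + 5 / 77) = -98892710996059 / 117347210904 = -842.74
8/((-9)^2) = 8/81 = 0.10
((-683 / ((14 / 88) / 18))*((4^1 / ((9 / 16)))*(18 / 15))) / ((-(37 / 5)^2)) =115399680 / 9583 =12042.12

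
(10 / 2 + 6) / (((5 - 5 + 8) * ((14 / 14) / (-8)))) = -11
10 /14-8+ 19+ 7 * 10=572 /7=81.71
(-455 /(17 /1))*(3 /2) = -1365 /34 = -40.15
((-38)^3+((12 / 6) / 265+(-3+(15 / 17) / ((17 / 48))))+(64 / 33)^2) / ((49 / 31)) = -141859451511263 / 4086652185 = -34712.88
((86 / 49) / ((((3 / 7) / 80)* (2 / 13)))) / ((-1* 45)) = -8944 / 189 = -47.32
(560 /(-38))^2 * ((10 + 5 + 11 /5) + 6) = 1818880 /361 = 5038.45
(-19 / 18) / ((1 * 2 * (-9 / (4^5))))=4864 / 81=60.05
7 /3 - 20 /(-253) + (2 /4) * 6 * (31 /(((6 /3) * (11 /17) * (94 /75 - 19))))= -3307553 /2020458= -1.64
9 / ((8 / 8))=9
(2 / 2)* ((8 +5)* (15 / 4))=195 / 4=48.75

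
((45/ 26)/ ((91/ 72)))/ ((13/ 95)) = 153900/ 15379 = 10.01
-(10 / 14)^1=-5 / 7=-0.71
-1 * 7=-7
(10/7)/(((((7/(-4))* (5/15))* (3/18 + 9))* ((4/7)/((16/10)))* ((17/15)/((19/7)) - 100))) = 16416/2185337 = 0.01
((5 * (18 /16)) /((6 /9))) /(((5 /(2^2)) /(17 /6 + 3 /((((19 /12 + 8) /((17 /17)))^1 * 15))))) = 88623 /4600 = 19.27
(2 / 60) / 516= 1 / 15480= 0.00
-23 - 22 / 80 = -23.28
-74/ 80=-37/ 40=-0.92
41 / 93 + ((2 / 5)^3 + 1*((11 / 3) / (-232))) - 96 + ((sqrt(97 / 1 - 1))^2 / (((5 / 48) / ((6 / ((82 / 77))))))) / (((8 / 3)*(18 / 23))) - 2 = 88112474501 / 36859000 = 2390.53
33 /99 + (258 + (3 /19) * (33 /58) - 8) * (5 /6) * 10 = 6891077 /3306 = 2084.42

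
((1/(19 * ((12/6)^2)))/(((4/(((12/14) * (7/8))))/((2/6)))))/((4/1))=1/4864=0.00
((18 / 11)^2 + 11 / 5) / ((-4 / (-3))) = 8853 / 2420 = 3.66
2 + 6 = 8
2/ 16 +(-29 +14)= -119/ 8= -14.88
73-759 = -686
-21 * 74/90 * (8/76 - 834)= 4103596/285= 14398.58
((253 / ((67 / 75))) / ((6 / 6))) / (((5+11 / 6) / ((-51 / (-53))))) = 5806350 / 145591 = 39.88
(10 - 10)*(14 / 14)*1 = 0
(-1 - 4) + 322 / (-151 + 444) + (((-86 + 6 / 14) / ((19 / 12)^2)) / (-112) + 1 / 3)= -50734015 / 15548631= -3.26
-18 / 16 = -9 / 8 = -1.12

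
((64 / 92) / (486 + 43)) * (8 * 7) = 896 / 12167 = 0.07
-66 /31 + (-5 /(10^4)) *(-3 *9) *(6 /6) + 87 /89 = -6279507 /5518000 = -1.14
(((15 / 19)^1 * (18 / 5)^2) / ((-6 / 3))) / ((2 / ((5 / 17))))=-243 / 323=-0.75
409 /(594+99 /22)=818 /1197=0.68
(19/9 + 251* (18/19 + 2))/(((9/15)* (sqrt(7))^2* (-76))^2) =3171625/435573936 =0.01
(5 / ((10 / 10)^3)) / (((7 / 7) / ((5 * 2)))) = 50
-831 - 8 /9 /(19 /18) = -15805 /19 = -831.84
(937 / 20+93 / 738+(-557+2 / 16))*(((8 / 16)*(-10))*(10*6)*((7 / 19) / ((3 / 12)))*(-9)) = -2028861.22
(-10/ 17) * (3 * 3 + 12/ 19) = -1830/ 323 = -5.67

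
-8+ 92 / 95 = -668 / 95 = -7.03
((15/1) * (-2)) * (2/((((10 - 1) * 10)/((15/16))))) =-5/8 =-0.62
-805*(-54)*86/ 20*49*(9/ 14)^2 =15140601/ 4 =3785150.25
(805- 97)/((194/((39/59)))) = 2.41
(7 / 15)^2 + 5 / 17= 1958 / 3825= 0.51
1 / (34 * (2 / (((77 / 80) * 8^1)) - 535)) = -0.00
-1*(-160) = 160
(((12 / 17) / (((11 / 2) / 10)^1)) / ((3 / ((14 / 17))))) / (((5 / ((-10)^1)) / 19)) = -42560 / 3179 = -13.39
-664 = -664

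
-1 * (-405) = 405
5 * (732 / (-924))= -305 / 77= -3.96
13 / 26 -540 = -1079 / 2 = -539.50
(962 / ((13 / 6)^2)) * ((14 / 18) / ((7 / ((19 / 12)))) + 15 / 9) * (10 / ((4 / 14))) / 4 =257705 / 78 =3303.91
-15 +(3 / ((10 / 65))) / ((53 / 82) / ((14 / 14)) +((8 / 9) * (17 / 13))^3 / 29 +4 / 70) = 10.74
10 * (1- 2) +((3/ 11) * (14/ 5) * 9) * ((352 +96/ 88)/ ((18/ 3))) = 238642/ 605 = 394.45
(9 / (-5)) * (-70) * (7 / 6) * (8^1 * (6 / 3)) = 2352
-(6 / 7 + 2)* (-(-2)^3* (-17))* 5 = 13600 / 7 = 1942.86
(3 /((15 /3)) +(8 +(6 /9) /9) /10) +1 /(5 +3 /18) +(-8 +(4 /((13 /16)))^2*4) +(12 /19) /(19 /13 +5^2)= 20934187363 /231134202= 90.57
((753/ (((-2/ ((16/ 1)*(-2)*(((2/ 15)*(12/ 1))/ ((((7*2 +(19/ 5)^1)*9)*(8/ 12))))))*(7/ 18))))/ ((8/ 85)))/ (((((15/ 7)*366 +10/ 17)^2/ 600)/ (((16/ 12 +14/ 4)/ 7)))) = 321855543/ 97049605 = 3.32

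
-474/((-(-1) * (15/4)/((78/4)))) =-2464.80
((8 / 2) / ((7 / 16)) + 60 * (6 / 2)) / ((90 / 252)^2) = 37072 / 25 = 1482.88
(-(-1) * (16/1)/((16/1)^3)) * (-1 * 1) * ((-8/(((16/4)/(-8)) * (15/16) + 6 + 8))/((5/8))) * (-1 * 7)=-56/2165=-0.03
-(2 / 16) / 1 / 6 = -1 / 48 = -0.02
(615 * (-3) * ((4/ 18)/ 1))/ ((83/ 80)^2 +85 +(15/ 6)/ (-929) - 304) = 2437696000/ 1295702519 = 1.88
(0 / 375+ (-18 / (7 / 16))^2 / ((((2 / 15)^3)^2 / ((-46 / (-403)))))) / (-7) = -679063500000 / 138229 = -4912597.94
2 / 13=0.15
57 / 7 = 8.14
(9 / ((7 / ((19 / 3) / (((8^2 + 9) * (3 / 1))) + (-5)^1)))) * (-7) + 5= 3631 / 73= 49.74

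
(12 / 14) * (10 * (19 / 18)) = 190 / 21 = 9.05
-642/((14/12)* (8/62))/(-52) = 29853/364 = 82.01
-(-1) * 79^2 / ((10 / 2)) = 6241 / 5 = 1248.20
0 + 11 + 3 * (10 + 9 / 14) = 601 / 14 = 42.93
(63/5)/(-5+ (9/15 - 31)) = -21/59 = -0.36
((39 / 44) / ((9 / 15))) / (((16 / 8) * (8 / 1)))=65 / 704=0.09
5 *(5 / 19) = 25 / 19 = 1.32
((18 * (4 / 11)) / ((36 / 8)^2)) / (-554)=-16 / 27423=-0.00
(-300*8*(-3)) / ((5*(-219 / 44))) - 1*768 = -77184 / 73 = -1057.32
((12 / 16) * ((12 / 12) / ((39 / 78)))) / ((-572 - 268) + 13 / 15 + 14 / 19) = -855 / 477886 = -0.00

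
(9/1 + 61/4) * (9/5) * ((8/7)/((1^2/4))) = 6984/35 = 199.54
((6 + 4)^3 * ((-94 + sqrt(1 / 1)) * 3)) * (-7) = 1953000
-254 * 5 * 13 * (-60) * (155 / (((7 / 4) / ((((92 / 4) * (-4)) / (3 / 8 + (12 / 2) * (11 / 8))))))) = -6551168000 / 7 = -935881142.86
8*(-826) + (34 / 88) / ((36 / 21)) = -3488905 / 528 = -6607.77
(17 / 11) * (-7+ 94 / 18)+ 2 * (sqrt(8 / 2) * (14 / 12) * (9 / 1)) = 3886 / 99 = 39.25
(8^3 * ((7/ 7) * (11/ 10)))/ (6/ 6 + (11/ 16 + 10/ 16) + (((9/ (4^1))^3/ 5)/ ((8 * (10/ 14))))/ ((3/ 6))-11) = -71.38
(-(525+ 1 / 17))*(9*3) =-241002 / 17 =-14176.59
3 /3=1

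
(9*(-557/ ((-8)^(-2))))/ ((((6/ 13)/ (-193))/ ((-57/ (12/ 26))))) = -16568914128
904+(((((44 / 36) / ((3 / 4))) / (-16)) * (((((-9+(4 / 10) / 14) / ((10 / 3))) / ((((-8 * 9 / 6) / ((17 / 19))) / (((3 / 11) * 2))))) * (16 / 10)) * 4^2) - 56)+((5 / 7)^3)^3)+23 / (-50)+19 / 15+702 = 2674913613944837 / 1725116699250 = 1550.57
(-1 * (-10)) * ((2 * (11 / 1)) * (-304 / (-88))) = 760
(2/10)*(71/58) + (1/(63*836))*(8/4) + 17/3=11286386/1909215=5.91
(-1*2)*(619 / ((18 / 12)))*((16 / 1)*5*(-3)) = 198080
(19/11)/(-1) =-19/11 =-1.73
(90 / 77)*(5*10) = 4500 / 77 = 58.44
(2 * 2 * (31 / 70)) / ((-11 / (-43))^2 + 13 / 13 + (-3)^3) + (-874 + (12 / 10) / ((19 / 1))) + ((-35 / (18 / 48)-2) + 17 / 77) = -145690036849 / 150332655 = -969.12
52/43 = 1.21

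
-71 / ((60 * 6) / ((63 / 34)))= -497 / 1360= -0.37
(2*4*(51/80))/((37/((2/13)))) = 51/2405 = 0.02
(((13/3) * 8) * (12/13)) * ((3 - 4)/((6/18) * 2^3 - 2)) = -48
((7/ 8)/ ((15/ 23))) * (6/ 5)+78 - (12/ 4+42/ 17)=126037/ 1700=74.14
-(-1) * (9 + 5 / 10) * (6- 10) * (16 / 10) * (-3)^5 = 73872 / 5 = 14774.40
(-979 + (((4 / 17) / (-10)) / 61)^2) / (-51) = 8773218757 / 457031825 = 19.20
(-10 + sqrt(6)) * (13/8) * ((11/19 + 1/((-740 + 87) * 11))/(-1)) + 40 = 13485465/272954 - 513461 * sqrt(6)/545908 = 47.10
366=366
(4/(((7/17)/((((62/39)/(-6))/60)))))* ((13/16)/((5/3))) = -527/25200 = -0.02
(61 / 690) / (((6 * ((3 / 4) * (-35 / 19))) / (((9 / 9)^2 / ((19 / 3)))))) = -61 / 36225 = -0.00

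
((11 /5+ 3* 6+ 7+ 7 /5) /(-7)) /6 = -0.68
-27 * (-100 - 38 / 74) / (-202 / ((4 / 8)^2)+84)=-100413 / 26788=-3.75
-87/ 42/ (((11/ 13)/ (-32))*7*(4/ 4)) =6032/ 539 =11.19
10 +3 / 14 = 143 / 14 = 10.21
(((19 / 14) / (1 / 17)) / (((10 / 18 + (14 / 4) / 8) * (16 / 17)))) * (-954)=-23572863 / 1001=-23549.31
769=769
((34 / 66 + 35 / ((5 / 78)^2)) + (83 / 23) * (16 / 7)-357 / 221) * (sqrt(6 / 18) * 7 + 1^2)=2943979172 / 345345 + 2943979172 * sqrt(3) / 148005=42977.11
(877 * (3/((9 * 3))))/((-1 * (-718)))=0.14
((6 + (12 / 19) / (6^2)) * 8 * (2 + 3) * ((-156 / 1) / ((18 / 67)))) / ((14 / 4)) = -6828640 / 171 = -39933.57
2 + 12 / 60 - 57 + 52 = -2.80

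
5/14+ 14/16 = 69/56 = 1.23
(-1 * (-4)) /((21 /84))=16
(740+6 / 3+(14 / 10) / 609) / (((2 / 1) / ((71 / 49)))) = 22916741 / 42630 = 537.57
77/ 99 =0.78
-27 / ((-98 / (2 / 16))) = 27 / 784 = 0.03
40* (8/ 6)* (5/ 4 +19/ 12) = 1360/ 9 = 151.11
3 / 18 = 1 / 6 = 0.17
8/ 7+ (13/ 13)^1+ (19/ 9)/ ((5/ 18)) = 341/ 35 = 9.74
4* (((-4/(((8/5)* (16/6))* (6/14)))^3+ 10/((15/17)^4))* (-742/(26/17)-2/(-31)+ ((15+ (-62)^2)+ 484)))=93059.69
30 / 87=10 / 29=0.34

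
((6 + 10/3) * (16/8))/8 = 7/3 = 2.33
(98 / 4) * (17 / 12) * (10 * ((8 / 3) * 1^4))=8330 / 9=925.56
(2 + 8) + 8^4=4106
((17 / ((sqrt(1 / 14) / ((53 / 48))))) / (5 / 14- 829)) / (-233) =6307 * sqrt(14) / 64872792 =0.00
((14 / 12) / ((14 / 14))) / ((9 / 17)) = 119 / 54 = 2.20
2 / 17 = 0.12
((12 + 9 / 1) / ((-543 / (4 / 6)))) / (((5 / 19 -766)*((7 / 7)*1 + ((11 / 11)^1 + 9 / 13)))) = 494 / 39500535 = 0.00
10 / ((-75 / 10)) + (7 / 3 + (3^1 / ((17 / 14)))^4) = 3195217 / 83521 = 38.26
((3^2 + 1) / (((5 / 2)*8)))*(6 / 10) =3 / 10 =0.30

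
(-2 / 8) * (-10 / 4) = 5 / 8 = 0.62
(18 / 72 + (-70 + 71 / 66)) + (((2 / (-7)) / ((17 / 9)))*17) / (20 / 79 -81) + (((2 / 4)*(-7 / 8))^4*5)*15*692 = 44248227387139 / 24142626816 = 1832.78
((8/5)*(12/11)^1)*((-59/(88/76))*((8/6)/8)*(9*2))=-161424/605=-266.82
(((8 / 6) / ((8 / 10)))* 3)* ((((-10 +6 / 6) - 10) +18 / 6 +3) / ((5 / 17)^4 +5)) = -1085773 / 83646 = -12.98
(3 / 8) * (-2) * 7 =-21 / 4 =-5.25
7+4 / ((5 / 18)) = 107 / 5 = 21.40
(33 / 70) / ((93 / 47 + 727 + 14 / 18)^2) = 5904657 / 6670136477830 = 0.00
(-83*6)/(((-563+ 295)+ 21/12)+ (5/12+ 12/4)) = 36/19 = 1.89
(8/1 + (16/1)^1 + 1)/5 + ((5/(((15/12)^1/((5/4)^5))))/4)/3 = 18485/3072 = 6.02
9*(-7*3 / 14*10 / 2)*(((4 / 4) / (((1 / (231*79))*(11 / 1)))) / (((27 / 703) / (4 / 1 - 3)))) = -5831385 / 2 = -2915692.50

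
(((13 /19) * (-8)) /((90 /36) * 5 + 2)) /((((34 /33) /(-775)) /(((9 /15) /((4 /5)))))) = 1994850 /9367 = 212.97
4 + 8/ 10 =24/ 5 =4.80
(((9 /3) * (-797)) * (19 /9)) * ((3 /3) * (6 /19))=-1594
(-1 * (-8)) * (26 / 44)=52 / 11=4.73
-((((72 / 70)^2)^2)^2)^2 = -7958661109946400884391936 / 5070942774902496337890625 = -1.57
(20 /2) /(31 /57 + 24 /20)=2850 /497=5.73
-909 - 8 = -917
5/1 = 5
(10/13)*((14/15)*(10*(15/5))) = 280/13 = 21.54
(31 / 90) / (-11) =-31 / 990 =-0.03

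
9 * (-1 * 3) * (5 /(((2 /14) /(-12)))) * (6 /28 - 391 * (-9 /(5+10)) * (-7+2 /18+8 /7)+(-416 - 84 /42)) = -20024226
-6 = -6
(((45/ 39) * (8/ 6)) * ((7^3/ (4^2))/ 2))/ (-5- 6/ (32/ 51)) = -3430/ 3029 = -1.13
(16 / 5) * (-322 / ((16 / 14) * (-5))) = 180.32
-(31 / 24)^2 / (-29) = 961 / 16704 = 0.06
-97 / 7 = -13.86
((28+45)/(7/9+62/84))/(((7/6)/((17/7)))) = 134028/1337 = 100.25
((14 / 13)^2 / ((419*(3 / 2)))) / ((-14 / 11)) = -308 / 212433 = -0.00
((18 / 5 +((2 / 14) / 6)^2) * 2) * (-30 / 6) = -31757 / 882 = -36.01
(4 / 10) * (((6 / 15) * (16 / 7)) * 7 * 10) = 128 / 5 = 25.60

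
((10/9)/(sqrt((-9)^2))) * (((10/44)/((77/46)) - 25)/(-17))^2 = 54756000/207331201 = 0.26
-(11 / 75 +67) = -5036 / 75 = -67.15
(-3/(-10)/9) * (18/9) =1/15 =0.07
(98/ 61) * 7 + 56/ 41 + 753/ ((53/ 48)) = 92067870/ 132553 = 694.57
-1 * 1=-1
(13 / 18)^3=2197 / 5832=0.38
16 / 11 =1.45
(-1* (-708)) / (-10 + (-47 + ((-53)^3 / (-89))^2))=1402017 / 5540977408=0.00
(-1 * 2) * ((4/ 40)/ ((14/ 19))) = -19/ 70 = -0.27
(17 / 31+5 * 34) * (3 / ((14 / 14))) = 15861 / 31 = 511.65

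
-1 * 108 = -108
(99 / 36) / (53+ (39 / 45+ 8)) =165 / 3712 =0.04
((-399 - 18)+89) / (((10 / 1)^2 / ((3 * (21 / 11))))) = -5166 / 275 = -18.79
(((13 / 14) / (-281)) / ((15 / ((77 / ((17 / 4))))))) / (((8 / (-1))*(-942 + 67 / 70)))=-0.00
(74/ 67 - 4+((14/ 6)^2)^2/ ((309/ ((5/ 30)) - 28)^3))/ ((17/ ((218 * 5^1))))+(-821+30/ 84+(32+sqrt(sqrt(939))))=-1915448347477851841/ 1965980051972244+939^(1/ 4)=-968.76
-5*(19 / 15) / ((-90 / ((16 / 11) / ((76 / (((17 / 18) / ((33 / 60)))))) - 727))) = -15041677 / 294030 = -51.16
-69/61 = -1.13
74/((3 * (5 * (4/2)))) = 37/15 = 2.47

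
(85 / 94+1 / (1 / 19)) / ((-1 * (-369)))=1871 / 34686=0.05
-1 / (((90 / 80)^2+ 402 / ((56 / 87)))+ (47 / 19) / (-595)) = -723520 / 452776777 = -0.00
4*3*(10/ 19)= 120/ 19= 6.32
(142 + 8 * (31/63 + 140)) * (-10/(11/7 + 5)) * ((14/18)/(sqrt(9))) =-2791390/5589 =-499.44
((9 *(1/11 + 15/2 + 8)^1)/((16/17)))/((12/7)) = 122451/1408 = 86.97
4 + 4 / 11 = 48 / 11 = 4.36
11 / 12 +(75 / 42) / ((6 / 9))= 151 / 42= 3.60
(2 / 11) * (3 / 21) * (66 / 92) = 3 / 161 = 0.02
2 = 2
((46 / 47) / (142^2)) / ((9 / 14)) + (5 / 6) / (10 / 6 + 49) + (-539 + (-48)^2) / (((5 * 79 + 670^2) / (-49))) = -488096404843 / 2773785891888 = -0.18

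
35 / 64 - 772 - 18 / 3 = -49757 / 64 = -777.45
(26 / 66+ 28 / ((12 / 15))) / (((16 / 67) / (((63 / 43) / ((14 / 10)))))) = 73365 / 473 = 155.11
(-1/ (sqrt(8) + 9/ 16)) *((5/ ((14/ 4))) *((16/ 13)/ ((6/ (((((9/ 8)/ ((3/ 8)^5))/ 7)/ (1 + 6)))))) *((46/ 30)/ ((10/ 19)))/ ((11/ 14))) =-0.99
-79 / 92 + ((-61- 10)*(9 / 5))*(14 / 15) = -276319 / 2300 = -120.14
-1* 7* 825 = -5775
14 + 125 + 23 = 162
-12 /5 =-2.40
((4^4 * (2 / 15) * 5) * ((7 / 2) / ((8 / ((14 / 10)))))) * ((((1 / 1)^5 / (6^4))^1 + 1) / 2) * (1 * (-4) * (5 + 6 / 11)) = -1160.26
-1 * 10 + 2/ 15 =-148/ 15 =-9.87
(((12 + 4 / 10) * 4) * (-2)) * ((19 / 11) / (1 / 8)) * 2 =-150784 / 55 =-2741.53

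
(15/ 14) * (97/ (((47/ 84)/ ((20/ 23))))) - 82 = 85958/ 1081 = 79.52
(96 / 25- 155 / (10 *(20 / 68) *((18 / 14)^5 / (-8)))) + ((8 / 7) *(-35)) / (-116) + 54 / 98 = 261658616189 / 2097715725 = 124.74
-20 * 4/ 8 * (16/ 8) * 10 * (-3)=600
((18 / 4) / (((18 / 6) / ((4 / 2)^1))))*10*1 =30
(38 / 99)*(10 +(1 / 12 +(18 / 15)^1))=12863 / 2970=4.33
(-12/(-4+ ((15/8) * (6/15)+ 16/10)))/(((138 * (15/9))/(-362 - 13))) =-3000/253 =-11.86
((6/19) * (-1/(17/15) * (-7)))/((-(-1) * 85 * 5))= 0.00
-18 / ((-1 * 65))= 18 / 65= 0.28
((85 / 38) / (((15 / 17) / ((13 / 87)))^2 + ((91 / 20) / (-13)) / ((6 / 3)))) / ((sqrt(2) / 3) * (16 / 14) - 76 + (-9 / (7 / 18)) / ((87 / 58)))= -26154355500 / 37087442830453 - 435905925 * sqrt(2) / 148349771321812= -0.00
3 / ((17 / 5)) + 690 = 11745 / 17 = 690.88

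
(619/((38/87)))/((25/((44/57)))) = 394922/9025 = 43.76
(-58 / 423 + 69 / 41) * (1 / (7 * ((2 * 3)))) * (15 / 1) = 134045 / 242802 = 0.55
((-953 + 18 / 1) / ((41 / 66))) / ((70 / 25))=-154275 / 287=-537.54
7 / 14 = 1 / 2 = 0.50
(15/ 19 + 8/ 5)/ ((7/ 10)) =454/ 133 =3.41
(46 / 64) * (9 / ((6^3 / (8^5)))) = 2944 / 3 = 981.33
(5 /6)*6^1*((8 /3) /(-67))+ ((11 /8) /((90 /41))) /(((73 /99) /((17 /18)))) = 4248979 /7043040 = 0.60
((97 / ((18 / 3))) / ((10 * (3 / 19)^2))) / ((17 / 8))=70034 / 2295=30.52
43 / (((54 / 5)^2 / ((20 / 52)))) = 5375 / 37908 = 0.14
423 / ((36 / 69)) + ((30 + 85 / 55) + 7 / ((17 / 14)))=634349 / 748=848.06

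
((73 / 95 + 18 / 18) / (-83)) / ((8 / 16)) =-336 / 7885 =-0.04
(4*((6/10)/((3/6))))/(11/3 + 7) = 9/20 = 0.45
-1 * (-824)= 824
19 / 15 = 1.27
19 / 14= 1.36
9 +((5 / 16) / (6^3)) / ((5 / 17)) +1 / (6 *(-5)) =155029 / 17280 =8.97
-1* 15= -15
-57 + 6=-51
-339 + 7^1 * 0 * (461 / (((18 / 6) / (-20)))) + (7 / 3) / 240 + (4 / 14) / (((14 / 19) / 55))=-11207177 / 35280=-317.66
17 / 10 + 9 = 107 / 10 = 10.70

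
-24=-24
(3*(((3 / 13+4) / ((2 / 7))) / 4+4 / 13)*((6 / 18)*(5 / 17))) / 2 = 2085 / 3536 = 0.59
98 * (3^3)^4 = 52081218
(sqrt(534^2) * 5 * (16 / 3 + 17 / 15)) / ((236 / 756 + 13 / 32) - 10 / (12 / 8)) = -104424768 / 35975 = -2902.70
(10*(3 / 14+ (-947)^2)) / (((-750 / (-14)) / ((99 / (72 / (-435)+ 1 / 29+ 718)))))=4005149951 / 173485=23086.43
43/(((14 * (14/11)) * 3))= 473/588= 0.80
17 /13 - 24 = -295 /13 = -22.69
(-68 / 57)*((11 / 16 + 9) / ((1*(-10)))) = 527 / 456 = 1.16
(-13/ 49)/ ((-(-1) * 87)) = -13/ 4263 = -0.00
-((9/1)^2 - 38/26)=-1034/13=-79.54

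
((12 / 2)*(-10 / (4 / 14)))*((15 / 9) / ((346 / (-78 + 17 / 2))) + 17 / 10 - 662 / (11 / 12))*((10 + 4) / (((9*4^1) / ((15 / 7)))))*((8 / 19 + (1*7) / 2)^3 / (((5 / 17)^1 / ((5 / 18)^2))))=809954442052452725 / 405990465408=1995008.53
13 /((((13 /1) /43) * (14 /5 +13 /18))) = 3870 /317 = 12.21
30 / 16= 15 / 8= 1.88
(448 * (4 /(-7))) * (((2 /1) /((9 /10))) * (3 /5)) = -1024 /3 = -341.33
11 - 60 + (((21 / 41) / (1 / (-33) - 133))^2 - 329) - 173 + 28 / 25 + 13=-17392978805439 / 32396400100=-536.88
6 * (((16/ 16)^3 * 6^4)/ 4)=1944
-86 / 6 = -43 / 3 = -14.33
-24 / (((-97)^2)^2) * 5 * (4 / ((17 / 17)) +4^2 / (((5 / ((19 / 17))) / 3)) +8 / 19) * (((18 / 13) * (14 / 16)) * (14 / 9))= -14387184 / 371734450919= -0.00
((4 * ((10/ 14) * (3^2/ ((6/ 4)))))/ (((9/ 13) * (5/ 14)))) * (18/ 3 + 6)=832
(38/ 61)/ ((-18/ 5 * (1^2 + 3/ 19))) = -1805/ 12078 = -0.15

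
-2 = -2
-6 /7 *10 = -60 /7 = -8.57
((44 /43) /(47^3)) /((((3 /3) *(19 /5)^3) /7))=38500 /30621244151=0.00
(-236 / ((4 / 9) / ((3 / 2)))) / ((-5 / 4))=637.20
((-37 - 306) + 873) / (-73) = -7.26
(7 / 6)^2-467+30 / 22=-183853 / 396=-464.28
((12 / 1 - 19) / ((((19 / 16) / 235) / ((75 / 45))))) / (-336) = 1175 / 171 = 6.87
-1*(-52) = 52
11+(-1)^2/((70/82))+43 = 1931/35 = 55.17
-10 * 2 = -20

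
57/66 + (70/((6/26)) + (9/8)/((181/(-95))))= 14507533/47784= 303.61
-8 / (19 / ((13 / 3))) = -1.82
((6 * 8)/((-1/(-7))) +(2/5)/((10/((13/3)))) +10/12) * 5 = 1685.03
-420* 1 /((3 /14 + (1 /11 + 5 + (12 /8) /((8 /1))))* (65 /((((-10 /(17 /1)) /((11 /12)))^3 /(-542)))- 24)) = -89413632000 /155867457445223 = -0.00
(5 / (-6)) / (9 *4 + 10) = -5 / 276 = -0.02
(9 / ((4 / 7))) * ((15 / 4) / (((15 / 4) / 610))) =19215 / 2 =9607.50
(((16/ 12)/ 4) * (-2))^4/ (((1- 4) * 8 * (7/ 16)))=-32/ 1701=-0.02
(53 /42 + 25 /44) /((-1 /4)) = -1691 /231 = -7.32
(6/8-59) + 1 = -229/4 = -57.25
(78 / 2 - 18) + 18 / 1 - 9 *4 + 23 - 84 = -58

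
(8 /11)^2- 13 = -1509 /121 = -12.47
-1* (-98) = 98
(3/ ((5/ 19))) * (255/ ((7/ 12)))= 34884/ 7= 4983.43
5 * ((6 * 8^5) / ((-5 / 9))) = -1769472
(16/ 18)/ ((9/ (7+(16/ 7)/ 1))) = 520/ 567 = 0.92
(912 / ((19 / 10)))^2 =230400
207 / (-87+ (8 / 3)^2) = -1863 / 719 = -2.59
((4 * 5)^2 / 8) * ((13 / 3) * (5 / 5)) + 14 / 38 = 12371 / 57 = 217.04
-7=-7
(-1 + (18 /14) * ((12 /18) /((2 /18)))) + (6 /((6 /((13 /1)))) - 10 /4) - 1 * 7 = 143 /14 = 10.21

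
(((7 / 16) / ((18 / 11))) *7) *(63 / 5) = 3773 / 160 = 23.58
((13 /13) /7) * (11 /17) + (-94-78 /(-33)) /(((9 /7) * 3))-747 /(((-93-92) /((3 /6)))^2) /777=-470733664589 /19891433100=-23.67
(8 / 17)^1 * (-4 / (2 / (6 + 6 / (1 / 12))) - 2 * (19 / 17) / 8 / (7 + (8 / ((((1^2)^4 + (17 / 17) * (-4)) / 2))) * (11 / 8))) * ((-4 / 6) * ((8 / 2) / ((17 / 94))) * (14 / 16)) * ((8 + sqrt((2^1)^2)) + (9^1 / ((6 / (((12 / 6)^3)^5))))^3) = 549606473820715236296 / 4913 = 111867794386467583.21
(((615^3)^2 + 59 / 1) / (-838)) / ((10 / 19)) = -257006616570668249 / 2095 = -122676189293875.06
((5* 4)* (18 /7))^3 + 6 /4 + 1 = 93313715 /686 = 136025.82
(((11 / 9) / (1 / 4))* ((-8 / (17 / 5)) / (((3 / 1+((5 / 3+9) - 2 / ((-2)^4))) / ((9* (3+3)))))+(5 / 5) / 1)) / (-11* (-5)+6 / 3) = -0.72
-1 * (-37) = 37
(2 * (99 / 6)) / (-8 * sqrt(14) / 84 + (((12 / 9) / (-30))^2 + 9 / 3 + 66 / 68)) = 104287095000 * sqrt(14) / 519444249847 + 4350014672850 / 519444249847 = 9.13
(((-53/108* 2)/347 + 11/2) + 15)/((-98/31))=-425227/65583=-6.48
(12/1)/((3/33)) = 132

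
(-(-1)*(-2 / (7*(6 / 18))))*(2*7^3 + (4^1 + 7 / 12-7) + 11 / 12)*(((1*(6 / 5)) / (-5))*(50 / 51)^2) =273800 / 2023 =135.34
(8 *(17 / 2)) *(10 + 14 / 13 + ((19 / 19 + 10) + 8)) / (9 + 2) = 26588 / 143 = 185.93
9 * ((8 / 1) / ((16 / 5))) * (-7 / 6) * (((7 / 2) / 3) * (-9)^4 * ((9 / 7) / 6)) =-688905 / 16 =-43056.56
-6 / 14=-3 / 7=-0.43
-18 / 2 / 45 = -0.20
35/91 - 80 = -1035/13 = -79.62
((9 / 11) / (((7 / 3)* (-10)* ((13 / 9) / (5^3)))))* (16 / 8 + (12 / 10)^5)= -1704159 / 125125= -13.62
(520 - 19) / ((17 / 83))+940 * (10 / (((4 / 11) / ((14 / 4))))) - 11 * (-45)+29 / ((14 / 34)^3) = 547131148 / 5831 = 93831.44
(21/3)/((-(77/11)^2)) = -1/7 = -0.14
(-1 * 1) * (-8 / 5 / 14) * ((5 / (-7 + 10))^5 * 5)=12500 / 1701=7.35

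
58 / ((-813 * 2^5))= -29 / 13008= -0.00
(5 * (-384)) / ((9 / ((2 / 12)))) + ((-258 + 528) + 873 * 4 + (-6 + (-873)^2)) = 6892645 / 9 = 765849.44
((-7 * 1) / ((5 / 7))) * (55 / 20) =-539 / 20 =-26.95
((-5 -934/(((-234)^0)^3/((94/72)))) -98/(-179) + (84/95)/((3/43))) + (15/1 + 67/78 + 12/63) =-16644525656/13927095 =-1195.12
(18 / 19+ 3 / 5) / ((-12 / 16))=-196 / 95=-2.06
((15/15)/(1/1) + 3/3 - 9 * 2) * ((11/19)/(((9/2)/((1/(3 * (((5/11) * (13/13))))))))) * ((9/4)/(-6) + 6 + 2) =-29524/2565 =-11.51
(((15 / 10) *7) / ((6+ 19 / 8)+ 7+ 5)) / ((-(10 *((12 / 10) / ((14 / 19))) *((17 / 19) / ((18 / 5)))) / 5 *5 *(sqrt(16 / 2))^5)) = -441 *sqrt(2) / 886720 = -0.00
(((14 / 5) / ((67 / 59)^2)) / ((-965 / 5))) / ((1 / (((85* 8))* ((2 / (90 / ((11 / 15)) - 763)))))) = 0.02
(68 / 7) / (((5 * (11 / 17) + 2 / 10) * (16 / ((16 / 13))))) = 1445 / 6643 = 0.22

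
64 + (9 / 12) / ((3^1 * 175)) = 44801 / 700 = 64.00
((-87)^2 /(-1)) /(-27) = 841 /3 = 280.33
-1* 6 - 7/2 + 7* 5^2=165.50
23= 23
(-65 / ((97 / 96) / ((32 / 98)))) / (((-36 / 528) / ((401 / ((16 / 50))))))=1834976000 / 4753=386066.91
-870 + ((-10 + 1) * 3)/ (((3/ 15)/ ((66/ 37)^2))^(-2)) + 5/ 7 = -106921701127/ 122984400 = -869.39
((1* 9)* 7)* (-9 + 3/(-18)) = -1155/2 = -577.50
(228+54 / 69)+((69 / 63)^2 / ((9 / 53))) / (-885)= 18482472179 / 80788995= 228.77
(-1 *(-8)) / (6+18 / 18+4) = 8 / 11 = 0.73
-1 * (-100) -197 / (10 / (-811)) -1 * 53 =160237 / 10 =16023.70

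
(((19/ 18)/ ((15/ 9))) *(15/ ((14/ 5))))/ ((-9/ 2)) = -95/ 126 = -0.75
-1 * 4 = -4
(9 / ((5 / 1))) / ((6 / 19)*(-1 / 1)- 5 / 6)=-1026 / 655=-1.57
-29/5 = -5.80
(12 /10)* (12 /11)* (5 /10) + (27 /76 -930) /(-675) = 382181 /188100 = 2.03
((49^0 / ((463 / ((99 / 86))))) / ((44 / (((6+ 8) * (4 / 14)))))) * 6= 27 / 19909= 0.00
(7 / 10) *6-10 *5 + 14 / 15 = -673 / 15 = -44.87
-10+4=-6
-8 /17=-0.47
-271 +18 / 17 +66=-3467 / 17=-203.94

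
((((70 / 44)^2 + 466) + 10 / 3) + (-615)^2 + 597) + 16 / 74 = 20377195183 / 53724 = 379294.08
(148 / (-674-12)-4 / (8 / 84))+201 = 54463 / 343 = 158.78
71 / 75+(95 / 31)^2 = 745106 / 72075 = 10.34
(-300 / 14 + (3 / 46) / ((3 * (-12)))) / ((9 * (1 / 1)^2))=-82807 / 34776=-2.38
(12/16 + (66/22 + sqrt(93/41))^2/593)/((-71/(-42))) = 252 * sqrt(3813)/1726223 + 1570527/3452446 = 0.46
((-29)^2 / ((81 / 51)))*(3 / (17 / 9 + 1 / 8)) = 788.80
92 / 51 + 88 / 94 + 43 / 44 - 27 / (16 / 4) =-159923 / 52734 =-3.03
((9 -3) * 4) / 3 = 8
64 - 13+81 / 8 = 489 / 8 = 61.12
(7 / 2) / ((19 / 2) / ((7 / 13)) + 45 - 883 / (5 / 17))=-245 / 205769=-0.00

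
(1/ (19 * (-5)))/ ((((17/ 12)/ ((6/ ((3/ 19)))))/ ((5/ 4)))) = -6/ 17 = -0.35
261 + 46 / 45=11791 / 45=262.02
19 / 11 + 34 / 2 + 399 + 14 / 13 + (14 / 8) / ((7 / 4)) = 60032 / 143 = 419.80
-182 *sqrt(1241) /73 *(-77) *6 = 40576.67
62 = 62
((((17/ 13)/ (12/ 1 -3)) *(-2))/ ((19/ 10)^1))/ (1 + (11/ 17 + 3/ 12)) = -23120/ 286767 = -0.08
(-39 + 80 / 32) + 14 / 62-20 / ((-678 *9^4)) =-5002177951 / 137899098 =-36.27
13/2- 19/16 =85/16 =5.31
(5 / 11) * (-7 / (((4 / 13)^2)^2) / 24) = -14.79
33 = 33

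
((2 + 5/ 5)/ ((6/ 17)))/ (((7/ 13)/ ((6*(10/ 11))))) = 6630/ 77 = 86.10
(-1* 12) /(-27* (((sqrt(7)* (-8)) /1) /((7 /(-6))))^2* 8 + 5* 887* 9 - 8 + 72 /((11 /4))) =924 /2399449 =0.00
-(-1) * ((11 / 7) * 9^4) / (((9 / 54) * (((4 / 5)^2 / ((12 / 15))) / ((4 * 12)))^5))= 336721017600000 / 7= 48103002514285.71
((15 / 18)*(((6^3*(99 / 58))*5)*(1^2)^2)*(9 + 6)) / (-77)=-60750 / 203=-299.26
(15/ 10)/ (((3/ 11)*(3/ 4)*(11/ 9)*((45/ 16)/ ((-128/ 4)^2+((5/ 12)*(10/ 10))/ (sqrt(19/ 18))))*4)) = 2*sqrt(38)/ 57+8192/ 15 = 546.35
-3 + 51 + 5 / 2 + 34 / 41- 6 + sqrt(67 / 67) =3799 / 82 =46.33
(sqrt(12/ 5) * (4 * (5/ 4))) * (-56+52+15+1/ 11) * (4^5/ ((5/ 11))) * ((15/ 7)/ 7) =749568 * sqrt(15)/ 49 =59246.21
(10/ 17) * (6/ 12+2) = 25/ 17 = 1.47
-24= -24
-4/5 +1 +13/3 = 68/15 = 4.53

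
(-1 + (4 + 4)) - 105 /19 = 28 /19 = 1.47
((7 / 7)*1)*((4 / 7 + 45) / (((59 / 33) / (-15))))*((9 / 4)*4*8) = -11369160 / 413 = -27528.23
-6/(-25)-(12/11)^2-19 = -60349/3025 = -19.95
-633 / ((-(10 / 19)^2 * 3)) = 761.71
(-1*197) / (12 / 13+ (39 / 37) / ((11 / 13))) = -1042327 / 11475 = -90.83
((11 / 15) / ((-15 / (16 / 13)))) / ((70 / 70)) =-176 / 2925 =-0.06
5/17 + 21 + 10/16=2981/136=21.92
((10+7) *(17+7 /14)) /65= 119 /26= 4.58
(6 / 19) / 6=1 / 19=0.05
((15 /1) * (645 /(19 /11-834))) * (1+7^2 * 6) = -6279075 /1831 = -3429.31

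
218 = 218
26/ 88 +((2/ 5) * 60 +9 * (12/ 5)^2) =83749/ 1100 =76.14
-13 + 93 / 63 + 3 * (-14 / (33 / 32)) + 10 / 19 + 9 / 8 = -1776659 / 35112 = -50.60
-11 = -11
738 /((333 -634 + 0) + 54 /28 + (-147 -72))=-10332 /7253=-1.42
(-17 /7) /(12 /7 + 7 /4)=-68 /97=-0.70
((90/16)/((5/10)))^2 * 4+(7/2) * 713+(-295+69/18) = 32527/12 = 2710.58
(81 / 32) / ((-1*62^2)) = -81 / 123008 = -0.00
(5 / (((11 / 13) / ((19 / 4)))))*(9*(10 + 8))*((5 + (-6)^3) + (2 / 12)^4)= -337716925 / 352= -959423.08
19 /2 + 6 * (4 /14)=157 /14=11.21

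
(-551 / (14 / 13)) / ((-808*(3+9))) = 7163 / 135744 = 0.05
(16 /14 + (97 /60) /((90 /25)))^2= 5793649 /2286144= 2.53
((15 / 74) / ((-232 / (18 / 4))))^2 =18225 / 1178960896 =0.00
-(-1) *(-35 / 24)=-35 / 24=-1.46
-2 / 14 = -1 / 7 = -0.14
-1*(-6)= 6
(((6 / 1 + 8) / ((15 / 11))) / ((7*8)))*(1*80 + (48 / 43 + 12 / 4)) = 39787 / 2580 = 15.42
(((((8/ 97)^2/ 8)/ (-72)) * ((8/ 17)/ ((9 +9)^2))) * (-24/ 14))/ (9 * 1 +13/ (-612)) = 32/ 9771763995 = 0.00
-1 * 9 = -9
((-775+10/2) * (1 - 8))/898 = 2695/449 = 6.00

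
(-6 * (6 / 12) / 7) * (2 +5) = -3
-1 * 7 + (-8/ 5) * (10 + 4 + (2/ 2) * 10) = -227/ 5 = -45.40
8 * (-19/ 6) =-76/ 3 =-25.33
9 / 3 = 3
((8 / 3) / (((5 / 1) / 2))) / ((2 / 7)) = 56 / 15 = 3.73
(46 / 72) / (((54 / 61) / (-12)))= -1403 / 162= -8.66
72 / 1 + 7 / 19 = 1375 / 19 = 72.37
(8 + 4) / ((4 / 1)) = 3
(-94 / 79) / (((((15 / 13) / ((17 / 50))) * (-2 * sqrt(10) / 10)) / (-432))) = -239.49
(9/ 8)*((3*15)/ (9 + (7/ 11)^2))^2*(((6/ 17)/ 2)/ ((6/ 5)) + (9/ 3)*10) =776.44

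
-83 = -83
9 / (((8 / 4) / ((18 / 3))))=27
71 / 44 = 1.61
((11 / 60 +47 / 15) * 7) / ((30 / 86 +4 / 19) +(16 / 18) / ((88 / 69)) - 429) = -12518891 / 230647940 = -0.05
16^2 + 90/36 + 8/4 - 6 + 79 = 667/2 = 333.50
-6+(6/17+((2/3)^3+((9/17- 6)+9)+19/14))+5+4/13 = 404615/83538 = 4.84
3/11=0.27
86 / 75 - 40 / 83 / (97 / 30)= 602386 / 603825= 1.00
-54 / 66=-9 / 11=-0.82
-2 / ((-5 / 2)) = 0.80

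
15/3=5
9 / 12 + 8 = 8.75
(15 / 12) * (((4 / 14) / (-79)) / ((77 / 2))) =-5 / 42581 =-0.00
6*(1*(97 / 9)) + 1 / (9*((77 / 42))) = 712 / 11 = 64.73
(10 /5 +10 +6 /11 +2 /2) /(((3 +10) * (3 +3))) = 149 /858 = 0.17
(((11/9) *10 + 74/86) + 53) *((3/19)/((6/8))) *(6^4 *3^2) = 6977664/43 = 162271.26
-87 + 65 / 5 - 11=-85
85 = 85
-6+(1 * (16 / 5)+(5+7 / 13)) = 178 / 65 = 2.74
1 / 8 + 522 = 4177 / 8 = 522.12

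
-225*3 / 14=-675 / 14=-48.21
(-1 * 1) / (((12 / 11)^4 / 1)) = -14641 / 20736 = -0.71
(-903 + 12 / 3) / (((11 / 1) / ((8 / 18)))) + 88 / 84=-24446 / 693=-35.28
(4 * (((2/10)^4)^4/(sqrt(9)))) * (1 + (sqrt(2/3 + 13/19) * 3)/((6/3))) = 4/457763671875 + 2 * sqrt(4389)/8697509765625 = 0.00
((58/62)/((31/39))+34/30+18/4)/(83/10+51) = 196339/1709619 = 0.11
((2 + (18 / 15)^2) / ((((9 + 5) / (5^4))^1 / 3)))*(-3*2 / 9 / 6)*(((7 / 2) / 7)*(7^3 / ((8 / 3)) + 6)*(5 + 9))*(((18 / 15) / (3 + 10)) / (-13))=231555 / 676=342.54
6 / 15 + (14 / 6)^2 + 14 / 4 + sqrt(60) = 2 * sqrt(15) + 841 / 90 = 17.09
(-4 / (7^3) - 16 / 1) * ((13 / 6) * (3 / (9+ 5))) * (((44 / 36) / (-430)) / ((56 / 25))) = 981695 / 104068944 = 0.01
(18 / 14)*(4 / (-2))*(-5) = 90 / 7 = 12.86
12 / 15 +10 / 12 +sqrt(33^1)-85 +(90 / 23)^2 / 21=-9180203 / 111090 +sqrt(33)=-76.89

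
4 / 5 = 0.80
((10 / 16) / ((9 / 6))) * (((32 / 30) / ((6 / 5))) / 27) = 10 / 729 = 0.01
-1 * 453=-453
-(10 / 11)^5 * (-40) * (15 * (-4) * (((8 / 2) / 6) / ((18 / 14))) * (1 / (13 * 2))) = -29.72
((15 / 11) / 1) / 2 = 0.68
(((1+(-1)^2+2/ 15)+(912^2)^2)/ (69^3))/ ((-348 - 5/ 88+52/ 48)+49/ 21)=-913173467630336/ 149446956825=-6110.35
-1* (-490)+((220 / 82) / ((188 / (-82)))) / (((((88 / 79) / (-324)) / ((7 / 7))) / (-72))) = -1128790 / 47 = -24016.81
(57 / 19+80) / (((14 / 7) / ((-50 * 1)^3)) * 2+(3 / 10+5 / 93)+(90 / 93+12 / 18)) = 120609375 / 2889016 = 41.75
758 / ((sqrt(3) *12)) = 379 *sqrt(3) / 18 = 36.47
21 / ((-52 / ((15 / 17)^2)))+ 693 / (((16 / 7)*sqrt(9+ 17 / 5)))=-4725 / 15028+ 4851*sqrt(310) / 992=85.79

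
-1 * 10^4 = -10000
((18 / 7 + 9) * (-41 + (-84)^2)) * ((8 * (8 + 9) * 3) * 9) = 2086485480 / 7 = 298069354.29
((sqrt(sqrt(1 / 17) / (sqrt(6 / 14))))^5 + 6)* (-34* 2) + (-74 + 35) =-447 - 28* 51^(3 / 4)* 7^(1 / 4) / 153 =-452.68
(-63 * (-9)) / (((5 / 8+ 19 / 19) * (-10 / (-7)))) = 15876 / 65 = 244.25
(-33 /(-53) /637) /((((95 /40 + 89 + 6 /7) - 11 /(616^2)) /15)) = 348480 /2192149271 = 0.00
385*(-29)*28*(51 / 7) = -2277660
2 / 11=0.18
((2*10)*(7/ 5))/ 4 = 7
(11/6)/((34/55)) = 605/204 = 2.97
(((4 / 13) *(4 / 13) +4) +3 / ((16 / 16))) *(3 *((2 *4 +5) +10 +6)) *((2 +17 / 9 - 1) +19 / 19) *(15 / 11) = 553175 / 169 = 3273.22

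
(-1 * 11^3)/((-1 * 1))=1331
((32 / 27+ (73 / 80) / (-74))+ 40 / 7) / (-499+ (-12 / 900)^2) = -963235375 / 69790115136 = -0.01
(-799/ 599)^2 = 638401/ 358801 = 1.78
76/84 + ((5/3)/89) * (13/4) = 7219/7476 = 0.97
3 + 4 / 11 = 37 / 11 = 3.36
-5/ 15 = -1/ 3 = -0.33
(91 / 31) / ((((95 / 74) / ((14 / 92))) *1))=0.35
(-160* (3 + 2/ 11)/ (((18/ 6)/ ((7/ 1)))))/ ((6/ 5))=-98000/ 99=-989.90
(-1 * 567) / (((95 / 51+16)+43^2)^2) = -1474767 / 9064944100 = -0.00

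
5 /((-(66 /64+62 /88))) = -2.88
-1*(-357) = 357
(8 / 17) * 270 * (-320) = -40658.82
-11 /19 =-0.58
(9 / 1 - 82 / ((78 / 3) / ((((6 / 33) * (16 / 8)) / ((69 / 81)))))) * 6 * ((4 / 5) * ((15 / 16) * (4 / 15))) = 151038 / 16445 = 9.18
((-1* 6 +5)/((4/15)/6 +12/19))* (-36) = 15390/289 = 53.25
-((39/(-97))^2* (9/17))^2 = -0.01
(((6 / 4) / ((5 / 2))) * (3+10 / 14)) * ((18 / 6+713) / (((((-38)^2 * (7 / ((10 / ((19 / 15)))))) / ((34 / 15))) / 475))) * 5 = 118677000 / 17689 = 6709.08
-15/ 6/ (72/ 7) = -35/ 144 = -0.24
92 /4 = 23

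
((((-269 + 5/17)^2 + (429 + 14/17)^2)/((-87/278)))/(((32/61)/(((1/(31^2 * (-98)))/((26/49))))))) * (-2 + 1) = -2849054227/90964416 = -31.32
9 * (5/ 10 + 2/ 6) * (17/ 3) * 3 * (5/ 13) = 1275/ 26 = 49.04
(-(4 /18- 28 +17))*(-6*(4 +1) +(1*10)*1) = -1940 /9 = -215.56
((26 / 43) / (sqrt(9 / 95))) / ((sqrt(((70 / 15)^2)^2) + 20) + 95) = 78 * sqrt(95) / 52933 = 0.01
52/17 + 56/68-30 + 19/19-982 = -17121/17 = -1007.12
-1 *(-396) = 396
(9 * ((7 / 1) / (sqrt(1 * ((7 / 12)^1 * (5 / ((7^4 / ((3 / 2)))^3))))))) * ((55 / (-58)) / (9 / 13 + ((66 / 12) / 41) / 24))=-198655513056 * sqrt(70) / 517795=-3209902.12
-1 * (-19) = 19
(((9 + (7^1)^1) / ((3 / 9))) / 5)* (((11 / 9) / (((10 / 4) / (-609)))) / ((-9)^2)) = -71456 / 2025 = -35.29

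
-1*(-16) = 16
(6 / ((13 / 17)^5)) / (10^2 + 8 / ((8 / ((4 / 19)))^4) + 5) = 2220446209164 / 10161328132423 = 0.22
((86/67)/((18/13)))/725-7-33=-17486441/437175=-40.00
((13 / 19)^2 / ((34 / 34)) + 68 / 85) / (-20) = -2289 / 36100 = -0.06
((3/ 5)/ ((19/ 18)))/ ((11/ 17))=918/ 1045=0.88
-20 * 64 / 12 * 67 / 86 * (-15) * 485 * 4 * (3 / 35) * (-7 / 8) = -181367.44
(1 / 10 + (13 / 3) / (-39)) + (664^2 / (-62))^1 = -19840351 / 2790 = -7111.24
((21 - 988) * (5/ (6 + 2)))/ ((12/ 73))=-352955/ 96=-3676.61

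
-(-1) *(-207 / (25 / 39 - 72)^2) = -0.04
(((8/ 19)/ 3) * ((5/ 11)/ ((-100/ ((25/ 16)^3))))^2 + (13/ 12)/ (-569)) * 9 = -735461060013/ 43893592686592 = -0.02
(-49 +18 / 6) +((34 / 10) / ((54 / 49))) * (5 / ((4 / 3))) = -2479 / 72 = -34.43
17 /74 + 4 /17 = 585 /1258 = 0.47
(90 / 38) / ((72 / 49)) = 245 / 152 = 1.61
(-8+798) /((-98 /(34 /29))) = -13430 /1421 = -9.45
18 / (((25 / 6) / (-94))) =-10152 / 25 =-406.08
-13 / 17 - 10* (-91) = 15457 / 17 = 909.24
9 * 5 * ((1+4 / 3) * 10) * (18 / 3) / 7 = 900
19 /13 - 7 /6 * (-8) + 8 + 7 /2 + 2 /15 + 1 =9137 /390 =23.43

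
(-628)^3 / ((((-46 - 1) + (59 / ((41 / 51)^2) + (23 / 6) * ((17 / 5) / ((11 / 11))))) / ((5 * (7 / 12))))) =-36429624744800 / 2890831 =-12601782.93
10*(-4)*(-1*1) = 40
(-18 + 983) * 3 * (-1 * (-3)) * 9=78165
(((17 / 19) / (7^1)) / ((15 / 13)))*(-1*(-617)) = 136357 / 1995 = 68.35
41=41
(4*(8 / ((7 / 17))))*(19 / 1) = 10336 / 7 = 1476.57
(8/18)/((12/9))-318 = -953/3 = -317.67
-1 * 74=-74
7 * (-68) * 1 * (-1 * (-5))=-2380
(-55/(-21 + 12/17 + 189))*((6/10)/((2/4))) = -187/478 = -0.39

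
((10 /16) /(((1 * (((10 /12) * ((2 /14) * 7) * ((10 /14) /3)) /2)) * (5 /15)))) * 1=189 /10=18.90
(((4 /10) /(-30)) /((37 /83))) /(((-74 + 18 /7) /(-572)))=-83083 /346875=-0.24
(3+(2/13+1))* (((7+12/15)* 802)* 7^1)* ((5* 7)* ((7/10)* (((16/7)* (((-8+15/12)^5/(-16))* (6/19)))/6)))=22837275565083/48640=469516356.19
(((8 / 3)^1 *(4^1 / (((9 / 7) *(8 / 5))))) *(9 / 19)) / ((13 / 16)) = 2240 / 741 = 3.02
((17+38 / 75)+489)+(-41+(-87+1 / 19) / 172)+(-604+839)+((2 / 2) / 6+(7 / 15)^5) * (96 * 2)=152258931541 / 206803125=736.25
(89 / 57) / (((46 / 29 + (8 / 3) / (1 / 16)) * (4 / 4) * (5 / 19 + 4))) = 0.01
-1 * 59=-59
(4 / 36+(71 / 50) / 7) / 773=989 / 2434950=0.00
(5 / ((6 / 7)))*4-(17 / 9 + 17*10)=-1337 / 9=-148.56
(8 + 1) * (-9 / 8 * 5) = -405 / 8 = -50.62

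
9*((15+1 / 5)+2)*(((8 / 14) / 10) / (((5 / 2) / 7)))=3096 / 125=24.77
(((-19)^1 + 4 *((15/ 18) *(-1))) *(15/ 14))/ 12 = -335/ 168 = -1.99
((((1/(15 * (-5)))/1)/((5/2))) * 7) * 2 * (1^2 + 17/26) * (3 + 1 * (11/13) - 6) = 16856/63375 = 0.27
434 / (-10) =-217 / 5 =-43.40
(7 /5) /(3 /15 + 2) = 0.64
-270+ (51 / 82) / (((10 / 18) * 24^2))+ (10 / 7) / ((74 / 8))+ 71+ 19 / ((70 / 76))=-1211177959 / 6796160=-178.22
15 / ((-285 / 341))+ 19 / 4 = -1003 / 76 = -13.20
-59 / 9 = -6.56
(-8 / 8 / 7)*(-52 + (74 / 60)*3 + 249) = -2007 / 70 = -28.67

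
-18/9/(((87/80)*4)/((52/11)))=-2080/957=-2.17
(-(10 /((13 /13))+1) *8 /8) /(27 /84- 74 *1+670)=-308 /16697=-0.02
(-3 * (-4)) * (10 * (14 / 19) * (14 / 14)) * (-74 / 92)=-31080 / 437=-71.12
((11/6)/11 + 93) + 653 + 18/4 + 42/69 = 51838/69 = 751.28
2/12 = 0.17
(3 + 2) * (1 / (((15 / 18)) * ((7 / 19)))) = 114 / 7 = 16.29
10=10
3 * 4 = 12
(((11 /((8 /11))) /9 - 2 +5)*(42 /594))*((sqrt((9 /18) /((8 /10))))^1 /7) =337*sqrt(10) /28512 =0.04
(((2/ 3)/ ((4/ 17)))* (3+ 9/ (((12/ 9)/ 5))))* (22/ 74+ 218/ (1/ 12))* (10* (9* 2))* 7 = 25400623185/ 74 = 343251664.66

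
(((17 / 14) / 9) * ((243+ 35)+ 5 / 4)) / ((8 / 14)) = 18989 / 288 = 65.93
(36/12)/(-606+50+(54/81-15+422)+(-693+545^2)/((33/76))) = 99/22516337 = 0.00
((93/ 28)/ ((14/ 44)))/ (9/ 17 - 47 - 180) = -1581/ 34300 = -0.05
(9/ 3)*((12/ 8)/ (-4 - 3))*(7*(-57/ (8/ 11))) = 5643/ 16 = 352.69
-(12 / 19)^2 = -144 / 361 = -0.40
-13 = -13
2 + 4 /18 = 20 /9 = 2.22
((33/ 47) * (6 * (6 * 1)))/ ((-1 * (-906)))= 198/ 7097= 0.03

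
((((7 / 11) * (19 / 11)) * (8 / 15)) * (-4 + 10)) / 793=2128 / 479765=0.00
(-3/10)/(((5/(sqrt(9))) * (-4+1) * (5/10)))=3/25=0.12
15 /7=2.14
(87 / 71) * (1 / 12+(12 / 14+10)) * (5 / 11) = 133255 / 21868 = 6.09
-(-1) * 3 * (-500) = -1500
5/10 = 1/2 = 0.50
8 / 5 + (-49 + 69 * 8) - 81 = 2118 / 5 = 423.60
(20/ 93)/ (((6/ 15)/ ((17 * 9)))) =2550/ 31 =82.26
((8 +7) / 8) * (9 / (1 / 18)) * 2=1215 / 2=607.50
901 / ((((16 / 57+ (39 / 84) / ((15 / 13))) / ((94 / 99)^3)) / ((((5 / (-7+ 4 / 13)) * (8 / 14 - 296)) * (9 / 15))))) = 695013355204480 / 4647996837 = 149529.65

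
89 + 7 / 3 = 274 / 3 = 91.33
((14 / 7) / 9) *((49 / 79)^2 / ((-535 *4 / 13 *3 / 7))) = -218491 / 180302490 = -0.00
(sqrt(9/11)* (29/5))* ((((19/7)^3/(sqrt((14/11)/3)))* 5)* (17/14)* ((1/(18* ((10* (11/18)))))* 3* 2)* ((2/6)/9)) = 3381487* sqrt(42)/11092620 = 1.98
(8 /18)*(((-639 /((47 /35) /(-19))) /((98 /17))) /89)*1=229330 /29281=7.83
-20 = -20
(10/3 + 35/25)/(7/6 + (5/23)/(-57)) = 4.07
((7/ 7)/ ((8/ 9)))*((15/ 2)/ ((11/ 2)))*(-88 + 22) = -405/ 4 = -101.25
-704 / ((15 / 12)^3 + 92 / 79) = -323584 / 1433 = -225.81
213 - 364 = -151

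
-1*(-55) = 55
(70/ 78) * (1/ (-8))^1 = -35/ 312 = -0.11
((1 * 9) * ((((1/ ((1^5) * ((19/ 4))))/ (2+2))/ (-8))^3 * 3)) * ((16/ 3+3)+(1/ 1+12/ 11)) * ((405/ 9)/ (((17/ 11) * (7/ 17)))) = -17415/ 3072832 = -0.01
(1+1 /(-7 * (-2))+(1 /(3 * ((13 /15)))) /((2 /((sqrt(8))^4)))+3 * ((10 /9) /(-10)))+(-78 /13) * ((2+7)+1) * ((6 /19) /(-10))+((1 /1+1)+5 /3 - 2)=172283 /10374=16.61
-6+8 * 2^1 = 10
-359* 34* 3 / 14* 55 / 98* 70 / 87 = -1678325 / 1421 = -1181.09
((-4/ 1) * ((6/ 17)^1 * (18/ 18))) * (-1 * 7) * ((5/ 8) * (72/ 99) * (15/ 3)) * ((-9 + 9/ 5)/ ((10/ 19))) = -57456/ 187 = -307.25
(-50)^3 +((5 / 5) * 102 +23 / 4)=-499569 / 4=-124892.25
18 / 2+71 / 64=647 / 64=10.11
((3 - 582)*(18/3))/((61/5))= -17370/61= -284.75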